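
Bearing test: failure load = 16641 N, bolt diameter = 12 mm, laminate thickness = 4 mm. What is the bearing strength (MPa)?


sigma_br = F/(d*h) = 16641/(12*4) = 346.7 MPa

346.7 MPa


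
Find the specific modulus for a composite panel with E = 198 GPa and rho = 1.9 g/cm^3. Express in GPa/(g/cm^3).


Specific stiffness = E/rho = 198/1.9 = 104.2 GPa/(g/cm^3)

104.2 GPa/(g/cm^3)


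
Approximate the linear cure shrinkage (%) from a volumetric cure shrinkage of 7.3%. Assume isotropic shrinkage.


Linear shrinkage ≈ vol_shrink/3 = 7.3/3 = 2.433%

2.433%


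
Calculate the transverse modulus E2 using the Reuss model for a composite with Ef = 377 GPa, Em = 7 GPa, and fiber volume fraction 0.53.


1/E2 = Vf/Ef + (1-Vf)/Em = 0.53/377 + 0.47/7
E2 = 14.59 GPa

14.59 GPa


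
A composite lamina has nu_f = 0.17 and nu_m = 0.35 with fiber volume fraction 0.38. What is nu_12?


nu_12 = nu_f*Vf + nu_m*(1-Vf) = 0.17*0.38 + 0.35*0.62 = 0.2816

0.2816


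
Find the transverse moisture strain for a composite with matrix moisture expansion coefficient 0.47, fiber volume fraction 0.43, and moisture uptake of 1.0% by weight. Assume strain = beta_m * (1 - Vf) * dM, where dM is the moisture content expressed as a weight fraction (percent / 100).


dM = 1.0/100 = 0.01
strain = beta_m * (1-Vf) * dM = 0.47 * 0.57 * 0.01 = 0.002679

0.002679


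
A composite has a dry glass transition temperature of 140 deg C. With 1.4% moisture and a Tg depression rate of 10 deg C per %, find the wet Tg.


Tg_wet = Tg_dry - k*moisture = 140 - 10*1.4 = 126.0 deg C

126.0 deg C


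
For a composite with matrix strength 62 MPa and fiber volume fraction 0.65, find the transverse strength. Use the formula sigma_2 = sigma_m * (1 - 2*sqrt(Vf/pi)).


factor = 1 - 2*sqrt(0.65/pi) = 0.0903
sigma_2 = 62 * 0.0903 = 5.6 MPa

5.6 MPa


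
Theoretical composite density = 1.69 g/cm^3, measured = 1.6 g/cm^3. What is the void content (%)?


Void% = (rho_theo - rho_actual)/rho_theo * 100 = (1.69 - 1.6)/1.69 * 100 = 5.33%

5.33%


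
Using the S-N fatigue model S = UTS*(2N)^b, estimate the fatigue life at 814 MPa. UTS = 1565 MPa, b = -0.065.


N = 0.5 * (S/UTS)^(1/b) = 0.5 * (814/1565)^(1/-0.065) = 11654.8717 cycles

11654.8717 cycles


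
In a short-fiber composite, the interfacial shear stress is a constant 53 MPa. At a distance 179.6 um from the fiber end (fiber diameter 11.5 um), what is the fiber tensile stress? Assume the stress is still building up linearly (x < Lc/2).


Force balance: sigma_f * (pi*d^2/4) = tau * (pi*d) * x  ->  sigma_f = 4 * tau * x / d
sigma_f = 4 * 53 * 179.6 / 11.5 = 3310.9 MPa

3310.9 MPa


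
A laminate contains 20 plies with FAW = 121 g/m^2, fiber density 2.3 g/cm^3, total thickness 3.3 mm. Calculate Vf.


Vf = n * FAW / (rho_f * h * 1000) = 20 * 121 / (2.3 * 3.3 * 1000) = 0.3188

0.3188


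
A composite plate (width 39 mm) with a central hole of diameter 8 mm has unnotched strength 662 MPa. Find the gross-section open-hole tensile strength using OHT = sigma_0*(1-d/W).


OHT = sigma_0*(1-d/W) = 662*(1-8/39) = 526.2 MPa

526.2 MPa


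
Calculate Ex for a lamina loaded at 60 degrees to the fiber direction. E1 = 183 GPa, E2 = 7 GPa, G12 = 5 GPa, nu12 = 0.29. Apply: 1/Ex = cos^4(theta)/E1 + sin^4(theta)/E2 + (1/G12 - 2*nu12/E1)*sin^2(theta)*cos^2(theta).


cos^4(60) = 0.0625, sin^4(60) = 0.5625, sin^2(60)*cos^2(60) = 0.1875
1/G12 - 2*nu12/E1 = 1/5 - 2*0.29/183 = 0.196831 GPa^-1
1/Ex = 0.0625/183 + 0.5625/7 + 0.196831*0.1875 = 0.1176044 GPa^-1
Ex = 8.5 GPa

8.5 GPa


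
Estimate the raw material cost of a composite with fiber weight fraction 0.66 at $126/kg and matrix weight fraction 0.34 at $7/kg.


Cost = cost_f*Wf + cost_m*Wm = 126*0.66 + 7*0.34 = $85.54/kg

$85.54/kg


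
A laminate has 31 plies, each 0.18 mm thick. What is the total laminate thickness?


h = n * t_ply = 31 * 0.18 = 5.58 mm

5.58 mm


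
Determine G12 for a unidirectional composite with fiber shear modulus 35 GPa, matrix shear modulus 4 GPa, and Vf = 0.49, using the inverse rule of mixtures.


1/G12 = Vf/Gf + (1-Vf)/Gm = 0.49/35 + 0.51/4
G12 = 7.07 GPa

7.07 GPa


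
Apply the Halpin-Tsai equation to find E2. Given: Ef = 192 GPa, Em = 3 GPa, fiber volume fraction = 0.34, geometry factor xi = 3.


eta = (Ef/Em - 1)/(Ef/Em + xi) = (64.0 - 1)/(64.0 + 3) = 0.9403
E2 = Em*(1+xi*eta*Vf)/(1-eta*Vf) = 8.64 GPa

8.64 GPa


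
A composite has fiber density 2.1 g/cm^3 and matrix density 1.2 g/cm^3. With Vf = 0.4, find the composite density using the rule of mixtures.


rho_c = rho_f*Vf + rho_m*(1-Vf) = 2.1*0.4 + 1.2*0.6 = 1.56 g/cm^3

1.56 g/cm^3


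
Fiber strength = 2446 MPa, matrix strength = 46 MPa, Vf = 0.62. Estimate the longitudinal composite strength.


sigma_1 = sigma_f*Vf + sigma_m*(1-Vf) = 2446*0.62 + 46*0.38 = 1534.0 MPa

1534.0 MPa


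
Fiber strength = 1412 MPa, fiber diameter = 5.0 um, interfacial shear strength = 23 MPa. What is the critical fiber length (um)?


Lc = sigma_f * d / (2 * tau_i) = 1412 * 5.0 / (2 * 23) = 153.5 um

153.5 um


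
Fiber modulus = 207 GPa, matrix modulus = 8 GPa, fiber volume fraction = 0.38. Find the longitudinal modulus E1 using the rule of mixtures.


E1 = Ef*Vf + Em*(1-Vf) = 207*0.38 + 8*0.62 = 83.62 GPa

83.62 GPa


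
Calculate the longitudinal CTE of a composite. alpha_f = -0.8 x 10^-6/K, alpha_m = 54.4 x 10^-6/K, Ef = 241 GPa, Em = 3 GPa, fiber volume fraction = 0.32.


E1 = Ef*Vf + Em*(1-Vf) = 79.16
alpha_1 = (alpha_f*Ef*Vf + alpha_m*Em*(1-Vf))/E1 = 0.62 x 10^-6/K

0.62 x 10^-6/K


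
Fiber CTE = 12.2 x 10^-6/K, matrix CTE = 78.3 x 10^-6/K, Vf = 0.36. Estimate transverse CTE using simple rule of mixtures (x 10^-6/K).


alpha_2 = alpha_f*Vf + alpha_m*(1-Vf) = 12.2*0.36 + 78.3*0.64 = 54.5 x 10^-6/K

54.5 x 10^-6/K


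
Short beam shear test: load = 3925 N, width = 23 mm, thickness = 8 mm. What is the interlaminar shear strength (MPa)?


ILSS = 3F/(4bh) = 3*3925/(4*23*8) = 16.0 MPa

16.0 MPa


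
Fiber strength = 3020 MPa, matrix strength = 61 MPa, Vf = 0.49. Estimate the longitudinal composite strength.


sigma_1 = sigma_f*Vf + sigma_m*(1-Vf) = 3020*0.49 + 61*0.51 = 1510.9 MPa

1510.9 MPa


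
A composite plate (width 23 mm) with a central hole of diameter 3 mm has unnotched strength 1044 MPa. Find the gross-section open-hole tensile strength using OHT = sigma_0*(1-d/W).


OHT = sigma_0*(1-d/W) = 1044*(1-3/23) = 907.8 MPa

907.8 MPa


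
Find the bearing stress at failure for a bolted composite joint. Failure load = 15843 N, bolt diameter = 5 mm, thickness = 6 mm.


sigma_br = F/(d*h) = 15843/(5*6) = 528.1 MPa

528.1 MPa


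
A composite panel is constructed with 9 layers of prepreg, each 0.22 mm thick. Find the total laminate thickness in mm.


h = n * t_ply = 9 * 0.22 = 1.98 mm

1.98 mm


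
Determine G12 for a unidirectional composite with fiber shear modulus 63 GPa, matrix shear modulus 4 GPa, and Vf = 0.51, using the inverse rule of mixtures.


1/G12 = Vf/Gf + (1-Vf)/Gm = 0.51/63 + 0.49/4
G12 = 7.66 GPa

7.66 GPa


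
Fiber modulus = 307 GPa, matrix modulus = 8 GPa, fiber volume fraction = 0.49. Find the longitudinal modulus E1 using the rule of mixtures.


E1 = Ef*Vf + Em*(1-Vf) = 307*0.49 + 8*0.51 = 154.51 GPa

154.51 GPa


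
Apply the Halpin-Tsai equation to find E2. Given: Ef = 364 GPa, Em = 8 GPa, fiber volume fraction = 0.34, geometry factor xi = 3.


eta = (Ef/Em - 1)/(Ef/Em + xi) = (45.5 - 1)/(45.5 + 3) = 0.9175
E2 = Em*(1+xi*eta*Vf)/(1-eta*Vf) = 22.51 GPa

22.51 GPa


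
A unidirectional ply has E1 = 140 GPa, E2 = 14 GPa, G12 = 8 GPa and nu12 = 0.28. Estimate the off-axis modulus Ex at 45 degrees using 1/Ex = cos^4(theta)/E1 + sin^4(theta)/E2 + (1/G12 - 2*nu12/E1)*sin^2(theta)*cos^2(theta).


cos^4(45) = 0.25, sin^4(45) = 0.25, sin^2(45)*cos^2(45) = 0.25
1/G12 - 2*nu12/E1 = 1/8 - 2*0.28/140 = 0.121 GPa^-1
1/Ex = 0.25/140 + 0.25/14 + 0.121*0.25 = 0.0498929 GPa^-1
Ex = 20.04 GPa

20.04 GPa


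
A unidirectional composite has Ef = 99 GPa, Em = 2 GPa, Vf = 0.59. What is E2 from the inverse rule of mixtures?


1/E2 = Vf/Ef + (1-Vf)/Em = 0.59/99 + 0.41/2
E2 = 4.74 GPa

4.74 GPa


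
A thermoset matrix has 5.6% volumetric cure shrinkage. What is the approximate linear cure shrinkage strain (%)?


Linear shrinkage ≈ vol_shrink/3 = 5.6/3 = 1.867%

1.867%


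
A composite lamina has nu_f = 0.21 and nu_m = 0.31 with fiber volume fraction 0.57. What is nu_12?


nu_12 = nu_f*Vf + nu_m*(1-Vf) = 0.21*0.57 + 0.31*0.43 = 0.253

0.253


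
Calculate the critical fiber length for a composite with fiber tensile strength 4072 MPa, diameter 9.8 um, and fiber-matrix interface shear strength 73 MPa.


Lc = sigma_f * d / (2 * tau_i) = 4072 * 9.8 / (2 * 73) = 273.3 um

273.3 um


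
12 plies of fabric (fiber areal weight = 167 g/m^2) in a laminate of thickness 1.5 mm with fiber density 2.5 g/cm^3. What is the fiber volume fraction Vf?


Vf = n * FAW / (rho_f * h * 1000) = 12 * 167 / (2.5 * 1.5 * 1000) = 0.5344

0.5344


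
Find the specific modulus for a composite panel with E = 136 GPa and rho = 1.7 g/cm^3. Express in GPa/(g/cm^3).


Specific stiffness = E/rho = 136/1.7 = 80.0 GPa/(g/cm^3)

80.0 GPa/(g/cm^3)


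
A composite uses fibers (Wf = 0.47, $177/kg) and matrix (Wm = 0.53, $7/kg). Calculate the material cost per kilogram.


Cost = cost_f*Wf + cost_m*Wm = 177*0.47 + 7*0.53 = $86.9/kg

$86.9/kg


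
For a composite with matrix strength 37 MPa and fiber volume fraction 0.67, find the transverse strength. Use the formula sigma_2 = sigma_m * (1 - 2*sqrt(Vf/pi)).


factor = 1 - 2*sqrt(0.67/pi) = 0.0764
sigma_2 = 37 * 0.0764 = 2.83 MPa

2.83 MPa


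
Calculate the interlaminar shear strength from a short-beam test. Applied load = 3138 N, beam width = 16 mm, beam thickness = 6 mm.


ILSS = 3F/(4bh) = 3*3138/(4*16*6) = 24.52 MPa

24.52 MPa


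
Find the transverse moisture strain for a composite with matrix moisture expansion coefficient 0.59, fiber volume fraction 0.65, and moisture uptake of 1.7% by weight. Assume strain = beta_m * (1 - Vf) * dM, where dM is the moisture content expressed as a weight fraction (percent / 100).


dM = 1.7/100 = 0.017
strain = beta_m * (1-Vf) * dM = 0.59 * 0.35 * 0.017 = 0.0035105

0.0035105


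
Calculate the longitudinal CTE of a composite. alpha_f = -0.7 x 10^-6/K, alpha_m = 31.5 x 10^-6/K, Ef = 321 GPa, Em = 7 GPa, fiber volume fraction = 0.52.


E1 = Ef*Vf + Em*(1-Vf) = 170.28
alpha_1 = (alpha_f*Ef*Vf + alpha_m*Em*(1-Vf))/E1 = -0.06 x 10^-6/K

-0.06 x 10^-6/K


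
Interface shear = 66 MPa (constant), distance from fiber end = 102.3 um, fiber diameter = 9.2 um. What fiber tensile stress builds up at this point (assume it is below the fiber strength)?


Force balance: sigma_f * (pi*d^2/4) = tau * (pi*d) * x  ->  sigma_f = 4 * tau * x / d
sigma_f = 4 * 66 * 102.3 / 9.2 = 2935.6 MPa

2935.6 MPa


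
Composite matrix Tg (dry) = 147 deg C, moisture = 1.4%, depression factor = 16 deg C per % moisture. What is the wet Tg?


Tg_wet = Tg_dry - k*moisture = 147 - 16*1.4 = 124.6 deg C

124.6 deg C


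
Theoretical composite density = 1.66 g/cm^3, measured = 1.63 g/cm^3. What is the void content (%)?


Void% = (rho_theo - rho_actual)/rho_theo * 100 = (1.66 - 1.63)/1.66 * 100 = 1.81%

1.81%


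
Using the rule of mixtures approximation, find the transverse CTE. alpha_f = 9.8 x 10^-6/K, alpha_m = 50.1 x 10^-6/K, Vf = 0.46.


alpha_2 = alpha_f*Vf + alpha_m*(1-Vf) = 9.8*0.46 + 50.1*0.54 = 31.6 x 10^-6/K

31.6 x 10^-6/K


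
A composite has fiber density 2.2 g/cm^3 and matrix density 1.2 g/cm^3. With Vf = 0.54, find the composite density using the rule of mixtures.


rho_c = rho_f*Vf + rho_m*(1-Vf) = 2.2*0.54 + 1.2*0.46 = 1.74 g/cm^3

1.74 g/cm^3


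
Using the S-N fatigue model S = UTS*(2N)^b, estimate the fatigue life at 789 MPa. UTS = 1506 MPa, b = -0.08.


N = 0.5 * (S/UTS)^(1/b) = 0.5 * (789/1506)^(1/-0.08) = 1615.5471 cycles

1615.5471 cycles


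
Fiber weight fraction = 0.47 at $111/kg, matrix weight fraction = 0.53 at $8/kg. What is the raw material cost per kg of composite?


Cost = cost_f*Wf + cost_m*Wm = 111*0.47 + 8*0.53 = $56.41/kg

$56.41/kg


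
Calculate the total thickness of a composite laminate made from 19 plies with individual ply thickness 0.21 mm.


h = n * t_ply = 19 * 0.21 = 3.99 mm

3.99 mm


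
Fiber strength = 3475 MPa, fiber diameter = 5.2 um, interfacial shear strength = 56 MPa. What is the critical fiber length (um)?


Lc = sigma_f * d / (2 * tau_i) = 3475 * 5.2 / (2 * 56) = 161.3 um

161.3 um


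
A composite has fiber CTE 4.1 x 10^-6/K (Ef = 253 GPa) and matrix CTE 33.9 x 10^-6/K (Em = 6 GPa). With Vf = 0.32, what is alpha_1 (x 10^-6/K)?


E1 = Ef*Vf + Em*(1-Vf) = 85.04
alpha_1 = (alpha_f*Ef*Vf + alpha_m*Em*(1-Vf))/E1 = 5.53 x 10^-6/K

5.53 x 10^-6/K


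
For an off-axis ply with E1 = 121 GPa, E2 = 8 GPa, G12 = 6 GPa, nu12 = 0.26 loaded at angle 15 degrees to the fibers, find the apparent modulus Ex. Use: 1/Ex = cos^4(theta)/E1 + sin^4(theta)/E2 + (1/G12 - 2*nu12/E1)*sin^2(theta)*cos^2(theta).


cos^4(15) = 0.870513, sin^4(15) = 0.004487, sin^2(15)*cos^2(15) = 0.0625
1/G12 - 2*nu12/E1 = 1/6 - 2*0.26/121 = 0.162369 GPa^-1
1/Ex = 0.870513/121 + 0.004487/8 + 0.162369*0.0625 = 0.0179033 GPa^-1
Ex = 55.86 GPa

55.86 GPa


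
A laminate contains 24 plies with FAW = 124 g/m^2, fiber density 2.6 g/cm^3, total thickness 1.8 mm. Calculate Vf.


Vf = n * FAW / (rho_f * h * 1000) = 24 * 124 / (2.6 * 1.8 * 1000) = 0.6359

0.6359


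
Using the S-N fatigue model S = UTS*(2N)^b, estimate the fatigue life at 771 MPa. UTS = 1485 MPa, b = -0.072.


N = 0.5 * (S/UTS)^(1/b) = 0.5 * (771/1485)^(1/-0.072) = 4495.1981 cycles

4495.1981 cycles


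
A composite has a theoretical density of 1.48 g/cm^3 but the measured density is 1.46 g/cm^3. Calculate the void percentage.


Void% = (rho_theo - rho_actual)/rho_theo * 100 = (1.48 - 1.46)/1.48 * 100 = 1.35%

1.35%


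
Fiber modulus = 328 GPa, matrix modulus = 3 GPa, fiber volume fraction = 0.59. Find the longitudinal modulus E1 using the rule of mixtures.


E1 = Ef*Vf + Em*(1-Vf) = 328*0.59 + 3*0.41 = 194.75 GPa

194.75 GPa


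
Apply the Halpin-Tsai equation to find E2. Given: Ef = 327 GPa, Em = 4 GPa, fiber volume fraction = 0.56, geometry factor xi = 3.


eta = (Ef/Em - 1)/(Ef/Em + xi) = (81.75 - 1)/(81.75 + 3) = 0.9528
E2 = Em*(1+xi*eta*Vf)/(1-eta*Vf) = 22.3 GPa

22.3 GPa


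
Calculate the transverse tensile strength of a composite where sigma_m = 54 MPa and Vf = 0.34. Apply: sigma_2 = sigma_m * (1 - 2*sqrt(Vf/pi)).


factor = 1 - 2*sqrt(0.34/pi) = 0.342
sigma_2 = 54 * 0.342 = 18.47 MPa

18.47 MPa


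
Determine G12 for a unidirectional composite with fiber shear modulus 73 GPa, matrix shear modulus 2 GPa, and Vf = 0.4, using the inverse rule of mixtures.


1/G12 = Vf/Gf + (1-Vf)/Gm = 0.4/73 + 0.6/2
G12 = 3.27 GPa

3.27 GPa


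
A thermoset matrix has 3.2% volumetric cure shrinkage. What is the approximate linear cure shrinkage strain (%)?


Linear shrinkage ≈ vol_shrink/3 = 3.2/3 = 1.067%

1.067%


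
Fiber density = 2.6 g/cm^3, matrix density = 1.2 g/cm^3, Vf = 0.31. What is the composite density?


rho_c = rho_f*Vf + rho_m*(1-Vf) = 2.6*0.31 + 1.2*0.69 = 1.634 g/cm^3

1.634 g/cm^3


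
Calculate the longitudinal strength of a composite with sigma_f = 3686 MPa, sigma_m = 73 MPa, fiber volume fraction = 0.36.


sigma_1 = sigma_f*Vf + sigma_m*(1-Vf) = 3686*0.36 + 73*0.64 = 1373.7 MPa

1373.7 MPa


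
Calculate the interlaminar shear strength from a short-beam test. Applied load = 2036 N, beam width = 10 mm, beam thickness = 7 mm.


ILSS = 3F/(4bh) = 3*2036/(4*10*7) = 21.81 MPa

21.81 MPa


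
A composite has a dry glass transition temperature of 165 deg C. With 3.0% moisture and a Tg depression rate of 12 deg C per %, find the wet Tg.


Tg_wet = Tg_dry - k*moisture = 165 - 12*3.0 = 129.0 deg C

129.0 deg C


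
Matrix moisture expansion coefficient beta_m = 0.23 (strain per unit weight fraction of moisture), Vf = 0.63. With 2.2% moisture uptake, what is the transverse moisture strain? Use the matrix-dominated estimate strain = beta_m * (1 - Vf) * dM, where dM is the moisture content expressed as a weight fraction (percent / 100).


dM = 2.2/100 = 0.022
strain = beta_m * (1-Vf) * dM = 0.23 * 0.37 * 0.022 = 0.0018722

0.0018722


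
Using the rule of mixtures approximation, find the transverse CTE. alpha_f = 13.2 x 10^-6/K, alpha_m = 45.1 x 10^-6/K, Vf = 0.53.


alpha_2 = alpha_f*Vf + alpha_m*(1-Vf) = 13.2*0.53 + 45.1*0.47 = 28.2 x 10^-6/K

28.2 x 10^-6/K


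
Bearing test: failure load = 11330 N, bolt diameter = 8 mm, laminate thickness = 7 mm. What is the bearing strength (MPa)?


sigma_br = F/(d*h) = 11330/(8*7) = 202.3 MPa

202.3 MPa


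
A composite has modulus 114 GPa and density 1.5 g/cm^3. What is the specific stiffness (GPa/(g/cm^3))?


Specific stiffness = E/rho = 114/1.5 = 76.0 GPa/(g/cm^3)

76.0 GPa/(g/cm^3)


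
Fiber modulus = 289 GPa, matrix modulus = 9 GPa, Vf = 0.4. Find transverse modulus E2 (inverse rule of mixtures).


1/E2 = Vf/Ef + (1-Vf)/Em = 0.4/289 + 0.6/9
E2 = 14.69 GPa

14.69 GPa


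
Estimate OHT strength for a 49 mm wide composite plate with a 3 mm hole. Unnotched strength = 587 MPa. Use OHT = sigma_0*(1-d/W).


OHT = sigma_0*(1-d/W) = 587*(1-3/49) = 551.1 MPa

551.1 MPa


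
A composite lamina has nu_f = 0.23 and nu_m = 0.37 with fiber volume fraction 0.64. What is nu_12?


nu_12 = nu_f*Vf + nu_m*(1-Vf) = 0.23*0.64 + 0.37*0.36 = 0.2804

0.2804


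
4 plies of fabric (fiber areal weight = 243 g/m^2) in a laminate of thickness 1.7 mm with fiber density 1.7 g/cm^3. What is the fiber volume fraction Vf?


Vf = n * FAW / (rho_f * h * 1000) = 4 * 243 / (1.7 * 1.7 * 1000) = 0.3363

0.3363


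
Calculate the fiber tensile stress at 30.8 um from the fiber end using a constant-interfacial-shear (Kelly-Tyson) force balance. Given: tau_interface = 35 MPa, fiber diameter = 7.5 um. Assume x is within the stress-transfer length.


Force balance: sigma_f * (pi*d^2/4) = tau * (pi*d) * x  ->  sigma_f = 4 * tau * x / d
sigma_f = 4 * 35 * 30.8 / 7.5 = 574.9 MPa

574.9 MPa


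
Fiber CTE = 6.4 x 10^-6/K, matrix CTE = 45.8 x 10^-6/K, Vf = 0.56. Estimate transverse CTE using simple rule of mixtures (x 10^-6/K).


alpha_2 = alpha_f*Vf + alpha_m*(1-Vf) = 6.4*0.56 + 45.8*0.44 = 23.7 x 10^-6/K

23.7 x 10^-6/K


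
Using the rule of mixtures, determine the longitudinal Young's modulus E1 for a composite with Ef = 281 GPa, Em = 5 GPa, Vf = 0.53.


E1 = Ef*Vf + Em*(1-Vf) = 281*0.53 + 5*0.47 = 151.28 GPa

151.28 GPa


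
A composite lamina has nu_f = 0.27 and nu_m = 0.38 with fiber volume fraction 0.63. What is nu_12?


nu_12 = nu_f*Vf + nu_m*(1-Vf) = 0.27*0.63 + 0.38*0.37 = 0.3107

0.3107


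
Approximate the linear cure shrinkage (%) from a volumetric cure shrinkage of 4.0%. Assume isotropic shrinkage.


Linear shrinkage ≈ vol_shrink/3 = 4.0/3 = 1.333%

1.333%


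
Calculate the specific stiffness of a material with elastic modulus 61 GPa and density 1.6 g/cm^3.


Specific stiffness = E/rho = 61/1.6 = 38.1 GPa/(g/cm^3)

38.1 GPa/(g/cm^3)


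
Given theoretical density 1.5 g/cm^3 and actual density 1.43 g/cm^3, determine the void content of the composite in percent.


Void% = (rho_theo - rho_actual)/rho_theo * 100 = (1.5 - 1.43)/1.5 * 100 = 4.67%

4.67%


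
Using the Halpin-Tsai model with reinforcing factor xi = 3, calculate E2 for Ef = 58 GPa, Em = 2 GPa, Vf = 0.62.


eta = (Ef/Em - 1)/(Ef/Em + xi) = (29.0 - 1)/(29.0 + 3) = 0.875
E2 = Em*(1+xi*eta*Vf)/(1-eta*Vf) = 11.49 GPa

11.49 GPa


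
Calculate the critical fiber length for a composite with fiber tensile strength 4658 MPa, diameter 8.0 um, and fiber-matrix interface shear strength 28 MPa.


Lc = sigma_f * d / (2 * tau_i) = 4658 * 8.0 / (2 * 28) = 665.4 um

665.4 um


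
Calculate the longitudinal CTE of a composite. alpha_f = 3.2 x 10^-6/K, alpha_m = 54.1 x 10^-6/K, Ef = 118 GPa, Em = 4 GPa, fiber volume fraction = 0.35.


E1 = Ef*Vf + Em*(1-Vf) = 43.9
alpha_1 = (alpha_f*Ef*Vf + alpha_m*Em*(1-Vf))/E1 = 6.21 x 10^-6/K

6.21 x 10^-6/K


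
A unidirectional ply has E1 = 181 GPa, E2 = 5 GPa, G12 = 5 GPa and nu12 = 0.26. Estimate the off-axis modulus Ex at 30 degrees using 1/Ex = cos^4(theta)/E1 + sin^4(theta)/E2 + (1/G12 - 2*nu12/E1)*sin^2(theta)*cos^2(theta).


cos^4(30) = 0.5625, sin^4(30) = 0.0625, sin^2(30)*cos^2(30) = 0.1875
1/G12 - 2*nu12/E1 = 1/5 - 2*0.26/181 = 0.197127 GPa^-1
1/Ex = 0.5625/181 + 0.0625/5 + 0.197127*0.1875 = 0.0525691 GPa^-1
Ex = 19.02 GPa

19.02 GPa


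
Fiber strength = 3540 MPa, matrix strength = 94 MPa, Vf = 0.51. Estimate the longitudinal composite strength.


sigma_1 = sigma_f*Vf + sigma_m*(1-Vf) = 3540*0.51 + 94*0.49 = 1851.5 MPa

1851.5 MPa


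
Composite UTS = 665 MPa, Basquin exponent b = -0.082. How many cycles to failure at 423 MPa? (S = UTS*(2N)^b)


N = 0.5 * (S/UTS)^(1/b) = 0.5 * (423/665)^(1/-0.082) = 124.4753 cycles

124.4753 cycles


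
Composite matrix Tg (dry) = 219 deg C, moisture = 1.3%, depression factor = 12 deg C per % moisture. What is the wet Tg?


Tg_wet = Tg_dry - k*moisture = 219 - 12*1.3 = 203.4 deg C

203.4 deg C


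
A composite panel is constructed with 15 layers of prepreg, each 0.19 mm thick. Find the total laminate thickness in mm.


h = n * t_ply = 15 * 0.19 = 2.85 mm

2.85 mm


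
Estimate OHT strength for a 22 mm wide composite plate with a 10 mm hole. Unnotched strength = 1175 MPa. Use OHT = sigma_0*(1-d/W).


OHT = sigma_0*(1-d/W) = 1175*(1-10/22) = 640.9 MPa

640.9 MPa


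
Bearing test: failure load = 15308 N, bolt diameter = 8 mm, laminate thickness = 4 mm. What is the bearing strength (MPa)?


sigma_br = F/(d*h) = 15308/(8*4) = 478.4 MPa

478.4 MPa


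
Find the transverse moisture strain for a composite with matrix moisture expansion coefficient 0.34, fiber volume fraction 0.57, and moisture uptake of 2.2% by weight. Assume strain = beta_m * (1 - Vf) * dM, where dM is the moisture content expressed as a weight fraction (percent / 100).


dM = 2.2/100 = 0.022
strain = beta_m * (1-Vf) * dM = 0.34 * 0.43 * 0.022 = 0.0032164

0.0032164


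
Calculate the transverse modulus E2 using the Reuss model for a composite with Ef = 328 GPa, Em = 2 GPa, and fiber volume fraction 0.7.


1/E2 = Vf/Ef + (1-Vf)/Em = 0.7/328 + 0.3/2
E2 = 6.57 GPa

6.57 GPa


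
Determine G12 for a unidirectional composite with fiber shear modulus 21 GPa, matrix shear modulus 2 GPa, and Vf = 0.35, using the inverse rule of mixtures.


1/G12 = Vf/Gf + (1-Vf)/Gm = 0.35/21 + 0.65/2
G12 = 2.93 GPa

2.93 GPa


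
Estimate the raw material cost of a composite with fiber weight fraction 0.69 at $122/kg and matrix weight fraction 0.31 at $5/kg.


Cost = cost_f*Wf + cost_m*Wm = 122*0.69 + 5*0.31 = $85.73/kg

$85.73/kg


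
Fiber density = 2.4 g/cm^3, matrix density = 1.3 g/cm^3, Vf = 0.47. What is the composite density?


rho_c = rho_f*Vf + rho_m*(1-Vf) = 2.4*0.47 + 1.3*0.53 = 1.817 g/cm^3

1.817 g/cm^3


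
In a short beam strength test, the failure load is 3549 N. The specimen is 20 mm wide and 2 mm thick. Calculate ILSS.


ILSS = 3F/(4bh) = 3*3549/(4*20*2) = 66.54 MPa

66.54 MPa


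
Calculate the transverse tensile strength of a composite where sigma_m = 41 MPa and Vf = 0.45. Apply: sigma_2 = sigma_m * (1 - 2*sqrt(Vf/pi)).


factor = 1 - 2*sqrt(0.45/pi) = 0.2431
sigma_2 = 41 * 0.2431 = 9.97 MPa

9.97 MPa


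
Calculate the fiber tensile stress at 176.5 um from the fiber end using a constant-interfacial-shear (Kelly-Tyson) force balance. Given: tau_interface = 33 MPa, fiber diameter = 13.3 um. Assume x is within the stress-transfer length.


Force balance: sigma_f * (pi*d^2/4) = tau * (pi*d) * x  ->  sigma_f = 4 * tau * x / d
sigma_f = 4 * 33 * 176.5 / 13.3 = 1751.7 MPa

1751.7 MPa


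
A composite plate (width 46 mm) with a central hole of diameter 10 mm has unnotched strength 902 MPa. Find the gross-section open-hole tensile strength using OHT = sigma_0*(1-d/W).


OHT = sigma_0*(1-d/W) = 902*(1-10/46) = 705.9 MPa

705.9 MPa


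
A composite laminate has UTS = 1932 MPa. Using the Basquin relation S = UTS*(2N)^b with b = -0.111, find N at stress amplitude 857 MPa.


N = 0.5 * (S/UTS)^(1/b) = 0.5 * (857/1932)^(1/-0.111) = 757.5078 cycles

757.5078 cycles


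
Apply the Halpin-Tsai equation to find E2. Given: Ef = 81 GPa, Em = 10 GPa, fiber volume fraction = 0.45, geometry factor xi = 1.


eta = (Ef/Em - 1)/(Ef/Em + xi) = (8.1 - 1)/(8.1 + 1) = 0.7802
E2 = Em*(1+xi*eta*Vf)/(1-eta*Vf) = 20.82 GPa

20.82 GPa


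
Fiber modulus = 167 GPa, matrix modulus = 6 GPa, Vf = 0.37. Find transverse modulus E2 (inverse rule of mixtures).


1/E2 = Vf/Ef + (1-Vf)/Em = 0.37/167 + 0.63/6
E2 = 9.33 GPa

9.33 GPa


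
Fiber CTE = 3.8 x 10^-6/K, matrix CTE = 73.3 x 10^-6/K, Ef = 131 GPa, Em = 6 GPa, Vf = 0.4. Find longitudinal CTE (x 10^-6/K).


E1 = Ef*Vf + Em*(1-Vf) = 56.0
alpha_1 = (alpha_f*Ef*Vf + alpha_m*Em*(1-Vf))/E1 = 8.27 x 10^-6/K

8.27 x 10^-6/K


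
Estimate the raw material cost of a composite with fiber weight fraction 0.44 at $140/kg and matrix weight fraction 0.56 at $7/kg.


Cost = cost_f*Wf + cost_m*Wm = 140*0.44 + 7*0.56 = $65.52/kg

$65.52/kg


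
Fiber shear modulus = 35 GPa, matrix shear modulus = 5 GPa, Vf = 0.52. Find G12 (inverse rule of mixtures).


1/G12 = Vf/Gf + (1-Vf)/Gm = 0.52/35 + 0.48/5
G12 = 9.02 GPa

9.02 GPa


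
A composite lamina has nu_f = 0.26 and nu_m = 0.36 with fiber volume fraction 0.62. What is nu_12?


nu_12 = nu_f*Vf + nu_m*(1-Vf) = 0.26*0.62 + 0.36*0.38 = 0.298

0.298


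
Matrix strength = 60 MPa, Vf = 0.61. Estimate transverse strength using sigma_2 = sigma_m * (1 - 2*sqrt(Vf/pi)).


factor = 1 - 2*sqrt(0.61/pi) = 0.1187
sigma_2 = 60 * 0.1187 = 7.12 MPa

7.12 MPa


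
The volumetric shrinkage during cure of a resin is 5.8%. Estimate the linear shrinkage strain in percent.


Linear shrinkage ≈ vol_shrink/3 = 5.8/3 = 1.933%

1.933%


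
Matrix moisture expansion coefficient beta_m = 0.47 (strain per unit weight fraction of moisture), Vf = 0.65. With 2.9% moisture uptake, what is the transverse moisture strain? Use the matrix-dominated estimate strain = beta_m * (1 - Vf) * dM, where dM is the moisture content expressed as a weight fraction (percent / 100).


dM = 2.9/100 = 0.029
strain = beta_m * (1-Vf) * dM = 0.47 * 0.35 * 0.029 = 0.0047705

0.0047705


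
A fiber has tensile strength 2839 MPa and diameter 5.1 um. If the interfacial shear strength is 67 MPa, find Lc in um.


Lc = sigma_f * d / (2 * tau_i) = 2839 * 5.1 / (2 * 67) = 108.1 um

108.1 um


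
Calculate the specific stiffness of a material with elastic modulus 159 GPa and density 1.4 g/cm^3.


Specific stiffness = E/rho = 159/1.4 = 113.6 GPa/(g/cm^3)

113.6 GPa/(g/cm^3)


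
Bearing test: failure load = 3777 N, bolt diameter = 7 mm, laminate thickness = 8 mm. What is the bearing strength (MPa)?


sigma_br = F/(d*h) = 3777/(7*8) = 67.4 MPa

67.4 MPa


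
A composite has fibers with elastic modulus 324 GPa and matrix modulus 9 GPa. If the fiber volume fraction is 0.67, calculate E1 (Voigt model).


E1 = Ef*Vf + Em*(1-Vf) = 324*0.67 + 9*0.33 = 220.05 GPa

220.05 GPa


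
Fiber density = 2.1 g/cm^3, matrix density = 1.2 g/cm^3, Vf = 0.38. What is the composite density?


rho_c = rho_f*Vf + rho_m*(1-Vf) = 2.1*0.38 + 1.2*0.62 = 1.542 g/cm^3

1.542 g/cm^3


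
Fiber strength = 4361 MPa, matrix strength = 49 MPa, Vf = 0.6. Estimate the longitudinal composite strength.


sigma_1 = sigma_f*Vf + sigma_m*(1-Vf) = 4361*0.6 + 49*0.4 = 2636.2 MPa

2636.2 MPa


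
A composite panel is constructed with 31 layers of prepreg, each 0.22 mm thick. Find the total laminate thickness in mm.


h = n * t_ply = 31 * 0.22 = 6.82 mm

6.82 mm


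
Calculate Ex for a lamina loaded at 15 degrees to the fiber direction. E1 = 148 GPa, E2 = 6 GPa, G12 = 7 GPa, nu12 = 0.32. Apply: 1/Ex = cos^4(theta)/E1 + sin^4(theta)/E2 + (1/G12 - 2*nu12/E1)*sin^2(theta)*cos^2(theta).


cos^4(15) = 0.870513, sin^4(15) = 0.004487, sin^2(15)*cos^2(15) = 0.0625
1/G12 - 2*nu12/E1 = 1/7 - 2*0.32/148 = 0.138533 GPa^-1
1/Ex = 0.870513/148 + 0.004487/6 + 0.138533*0.0625 = 0.015288 GPa^-1
Ex = 65.41 GPa

65.41 GPa


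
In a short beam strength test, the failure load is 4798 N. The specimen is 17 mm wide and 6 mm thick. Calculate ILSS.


ILSS = 3F/(4bh) = 3*4798/(4*17*6) = 35.28 MPa

35.28 MPa


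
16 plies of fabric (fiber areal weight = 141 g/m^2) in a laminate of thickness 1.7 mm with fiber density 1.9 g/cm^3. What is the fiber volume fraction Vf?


Vf = n * FAW / (rho_f * h * 1000) = 16 * 141 / (1.9 * 1.7 * 1000) = 0.6985

0.6985


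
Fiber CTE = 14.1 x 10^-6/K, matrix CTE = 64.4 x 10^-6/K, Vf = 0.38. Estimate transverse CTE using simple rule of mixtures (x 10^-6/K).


alpha_2 = alpha_f*Vf + alpha_m*(1-Vf) = 14.1*0.38 + 64.4*0.62 = 45.3 x 10^-6/K

45.3 x 10^-6/K


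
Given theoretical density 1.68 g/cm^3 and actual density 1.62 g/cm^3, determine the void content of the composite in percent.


Void% = (rho_theo - rho_actual)/rho_theo * 100 = (1.68 - 1.62)/1.68 * 100 = 3.57%

3.57%


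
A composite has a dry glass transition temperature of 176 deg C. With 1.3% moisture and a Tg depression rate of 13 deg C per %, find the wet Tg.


Tg_wet = Tg_dry - k*moisture = 176 - 13*1.3 = 159.1 deg C

159.1 deg C


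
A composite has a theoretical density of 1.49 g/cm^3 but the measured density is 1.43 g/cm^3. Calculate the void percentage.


Void% = (rho_theo - rho_actual)/rho_theo * 100 = (1.49 - 1.43)/1.49 * 100 = 4.03%

4.03%


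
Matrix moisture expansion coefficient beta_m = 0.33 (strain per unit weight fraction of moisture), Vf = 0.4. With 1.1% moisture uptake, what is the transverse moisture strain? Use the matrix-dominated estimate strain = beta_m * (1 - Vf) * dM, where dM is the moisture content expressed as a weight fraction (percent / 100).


dM = 1.1/100 = 0.011
strain = beta_m * (1-Vf) * dM = 0.33 * 0.6 * 0.011 = 0.002178

0.002178


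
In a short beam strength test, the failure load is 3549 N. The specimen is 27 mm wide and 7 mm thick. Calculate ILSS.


ILSS = 3F/(4bh) = 3*3549/(4*27*7) = 14.08 MPa

14.08 MPa


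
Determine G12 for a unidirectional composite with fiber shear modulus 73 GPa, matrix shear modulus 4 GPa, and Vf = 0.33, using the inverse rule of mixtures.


1/G12 = Vf/Gf + (1-Vf)/Gm = 0.33/73 + 0.67/4
G12 = 5.81 GPa

5.81 GPa


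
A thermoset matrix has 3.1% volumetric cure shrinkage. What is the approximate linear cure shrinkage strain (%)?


Linear shrinkage ≈ vol_shrink/3 = 3.1/3 = 1.033%

1.033%


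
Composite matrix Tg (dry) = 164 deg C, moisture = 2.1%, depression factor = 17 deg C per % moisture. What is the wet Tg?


Tg_wet = Tg_dry - k*moisture = 164 - 17*2.1 = 128.3 deg C

128.3 deg C


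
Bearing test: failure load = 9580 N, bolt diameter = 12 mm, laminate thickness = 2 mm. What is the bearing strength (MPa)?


sigma_br = F/(d*h) = 9580/(12*2) = 399.2 MPa

399.2 MPa


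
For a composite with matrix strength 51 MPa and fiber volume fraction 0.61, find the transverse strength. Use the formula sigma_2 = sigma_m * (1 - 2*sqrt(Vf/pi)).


factor = 1 - 2*sqrt(0.61/pi) = 0.1187
sigma_2 = 51 * 0.1187 = 6.05 MPa

6.05 MPa


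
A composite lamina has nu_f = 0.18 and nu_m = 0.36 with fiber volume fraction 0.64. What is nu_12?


nu_12 = nu_f*Vf + nu_m*(1-Vf) = 0.18*0.64 + 0.36*0.36 = 0.2448

0.2448


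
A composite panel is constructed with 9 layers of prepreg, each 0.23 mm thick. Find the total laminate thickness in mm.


h = n * t_ply = 9 * 0.23 = 2.07 mm

2.07 mm


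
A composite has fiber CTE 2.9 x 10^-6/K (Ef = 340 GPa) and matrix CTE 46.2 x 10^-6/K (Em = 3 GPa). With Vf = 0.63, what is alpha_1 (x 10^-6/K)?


E1 = Ef*Vf + Em*(1-Vf) = 215.31
alpha_1 = (alpha_f*Ef*Vf + alpha_m*Em*(1-Vf))/E1 = 3.12 x 10^-6/K

3.12 x 10^-6/K


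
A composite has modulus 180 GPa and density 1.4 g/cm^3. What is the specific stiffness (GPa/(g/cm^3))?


Specific stiffness = E/rho = 180/1.4 = 128.6 GPa/(g/cm^3)

128.6 GPa/(g/cm^3)


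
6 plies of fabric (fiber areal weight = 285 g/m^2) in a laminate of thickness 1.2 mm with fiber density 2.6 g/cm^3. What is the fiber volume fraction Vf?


Vf = n * FAW / (rho_f * h * 1000) = 6 * 285 / (2.6 * 1.2 * 1000) = 0.5481

0.5481


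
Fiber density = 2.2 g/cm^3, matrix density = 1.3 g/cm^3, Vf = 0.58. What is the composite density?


rho_c = rho_f*Vf + rho_m*(1-Vf) = 2.2*0.58 + 1.3*0.42 = 1.822 g/cm^3

1.822 g/cm^3


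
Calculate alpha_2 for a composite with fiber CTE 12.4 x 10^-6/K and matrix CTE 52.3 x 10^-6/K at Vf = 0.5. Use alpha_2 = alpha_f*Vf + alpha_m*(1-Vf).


alpha_2 = alpha_f*Vf + alpha_m*(1-Vf) = 12.4*0.5 + 52.3*0.5 = 32.4 x 10^-6/K

32.4 x 10^-6/K


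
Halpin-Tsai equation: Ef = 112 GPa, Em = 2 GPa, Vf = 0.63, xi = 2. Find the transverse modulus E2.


eta = (Ef/Em - 1)/(Ef/Em + xi) = (56.0 - 1)/(56.0 + 2) = 0.9483
E2 = Em*(1+xi*eta*Vf)/(1-eta*Vf) = 10.9 GPa

10.9 GPa


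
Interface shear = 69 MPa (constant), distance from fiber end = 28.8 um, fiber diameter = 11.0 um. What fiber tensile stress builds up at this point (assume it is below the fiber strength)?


Force balance: sigma_f * (pi*d^2/4) = tau * (pi*d) * x  ->  sigma_f = 4 * tau * x / d
sigma_f = 4 * 69 * 28.8 / 11.0 = 722.6 MPa

722.6 MPa


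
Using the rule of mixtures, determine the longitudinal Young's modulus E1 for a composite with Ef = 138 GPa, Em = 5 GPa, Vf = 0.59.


E1 = Ef*Vf + Em*(1-Vf) = 138*0.59 + 5*0.41 = 83.47 GPa

83.47 GPa


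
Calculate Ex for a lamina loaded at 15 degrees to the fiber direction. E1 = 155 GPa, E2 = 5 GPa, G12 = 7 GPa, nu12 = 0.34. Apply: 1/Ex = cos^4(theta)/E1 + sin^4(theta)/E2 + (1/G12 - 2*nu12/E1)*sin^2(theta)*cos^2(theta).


cos^4(15) = 0.870513, sin^4(15) = 0.004487, sin^2(15)*cos^2(15) = 0.0625
1/G12 - 2*nu12/E1 = 1/7 - 2*0.34/155 = 0.13847 GPa^-1
1/Ex = 0.870513/155 + 0.004487/5 + 0.13847*0.0625 = 0.015168 GPa^-1
Ex = 65.93 GPa

65.93 GPa


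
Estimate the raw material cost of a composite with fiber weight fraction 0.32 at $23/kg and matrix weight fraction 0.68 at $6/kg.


Cost = cost_f*Wf + cost_m*Wm = 23*0.32 + 6*0.68 = $11.44/kg

$11.44/kg


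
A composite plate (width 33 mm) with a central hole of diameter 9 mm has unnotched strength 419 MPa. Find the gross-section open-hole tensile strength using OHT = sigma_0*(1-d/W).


OHT = sigma_0*(1-d/W) = 419*(1-9/33) = 304.7 MPa

304.7 MPa


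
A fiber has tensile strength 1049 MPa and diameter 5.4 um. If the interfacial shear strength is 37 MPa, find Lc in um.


Lc = sigma_f * d / (2 * tau_i) = 1049 * 5.4 / (2 * 37) = 76.5 um

76.5 um


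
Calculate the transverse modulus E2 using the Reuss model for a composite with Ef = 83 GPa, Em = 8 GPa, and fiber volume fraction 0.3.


1/E2 = Vf/Ef + (1-Vf)/Em = 0.3/83 + 0.7/8
E2 = 10.98 GPa

10.98 GPa


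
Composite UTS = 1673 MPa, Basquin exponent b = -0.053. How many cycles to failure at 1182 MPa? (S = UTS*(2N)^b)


N = 0.5 * (S/UTS)^(1/b) = 0.5 * (1182/1673)^(1/-0.053) = 351.3448 cycles

351.3448 cycles


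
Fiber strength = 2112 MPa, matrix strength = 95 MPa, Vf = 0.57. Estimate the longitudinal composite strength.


sigma_1 = sigma_f*Vf + sigma_m*(1-Vf) = 2112*0.57 + 95*0.43 = 1244.7 MPa

1244.7 MPa


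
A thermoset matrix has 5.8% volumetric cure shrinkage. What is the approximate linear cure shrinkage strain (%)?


Linear shrinkage ≈ vol_shrink/3 = 5.8/3 = 1.933%

1.933%


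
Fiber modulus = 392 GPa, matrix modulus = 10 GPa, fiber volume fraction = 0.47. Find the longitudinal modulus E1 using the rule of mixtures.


E1 = Ef*Vf + Em*(1-Vf) = 392*0.47 + 10*0.53 = 189.54 GPa

189.54 GPa


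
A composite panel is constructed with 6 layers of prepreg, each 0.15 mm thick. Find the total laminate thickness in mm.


h = n * t_ply = 6 * 0.15 = 0.9 mm

0.9 mm


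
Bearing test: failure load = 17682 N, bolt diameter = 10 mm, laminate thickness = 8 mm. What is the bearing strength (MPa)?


sigma_br = F/(d*h) = 17682/(10*8) = 221.0 MPa

221.0 MPa


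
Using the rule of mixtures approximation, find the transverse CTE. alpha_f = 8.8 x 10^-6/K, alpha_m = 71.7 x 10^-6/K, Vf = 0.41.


alpha_2 = alpha_f*Vf + alpha_m*(1-Vf) = 8.8*0.41 + 71.7*0.59 = 45.9 x 10^-6/K

45.9 x 10^-6/K


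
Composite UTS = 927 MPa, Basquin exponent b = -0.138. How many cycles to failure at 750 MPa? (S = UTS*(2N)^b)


N = 0.5 * (S/UTS)^(1/b) = 0.5 * (750/927)^(1/-0.138) = 2.3215 cycles

2.3215 cycles


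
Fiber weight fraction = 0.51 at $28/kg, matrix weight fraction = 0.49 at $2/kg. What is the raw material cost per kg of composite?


Cost = cost_f*Wf + cost_m*Wm = 28*0.51 + 2*0.49 = $15.26/kg

$15.26/kg


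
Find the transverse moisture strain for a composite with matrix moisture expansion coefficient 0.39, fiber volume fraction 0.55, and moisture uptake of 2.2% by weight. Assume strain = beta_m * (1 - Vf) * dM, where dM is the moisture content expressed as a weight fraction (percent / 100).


dM = 2.2/100 = 0.022
strain = beta_m * (1-Vf) * dM = 0.39 * 0.45 * 0.022 = 0.003861

0.003861


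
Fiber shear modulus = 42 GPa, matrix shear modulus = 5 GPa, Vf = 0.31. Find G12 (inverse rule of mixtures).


1/G12 = Vf/Gf + (1-Vf)/Gm = 0.31/42 + 0.69/5
G12 = 6.88 GPa

6.88 GPa


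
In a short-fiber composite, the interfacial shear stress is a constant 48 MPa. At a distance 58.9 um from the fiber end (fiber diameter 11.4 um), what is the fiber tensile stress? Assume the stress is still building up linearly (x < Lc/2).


Force balance: sigma_f * (pi*d^2/4) = tau * (pi*d) * x  ->  sigma_f = 4 * tau * x / d
sigma_f = 4 * 48 * 58.9 / 11.4 = 992.0 MPa

992.0 MPa


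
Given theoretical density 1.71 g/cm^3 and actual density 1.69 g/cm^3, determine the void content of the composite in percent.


Void% = (rho_theo - rho_actual)/rho_theo * 100 = (1.71 - 1.69)/1.71 * 100 = 1.17%

1.17%


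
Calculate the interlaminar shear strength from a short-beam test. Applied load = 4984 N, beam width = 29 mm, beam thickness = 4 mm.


ILSS = 3F/(4bh) = 3*4984/(4*29*4) = 32.22 MPa

32.22 MPa


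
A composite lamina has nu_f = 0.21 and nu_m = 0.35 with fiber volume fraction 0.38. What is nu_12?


nu_12 = nu_f*Vf + nu_m*(1-Vf) = 0.21*0.38 + 0.35*0.62 = 0.2968

0.2968


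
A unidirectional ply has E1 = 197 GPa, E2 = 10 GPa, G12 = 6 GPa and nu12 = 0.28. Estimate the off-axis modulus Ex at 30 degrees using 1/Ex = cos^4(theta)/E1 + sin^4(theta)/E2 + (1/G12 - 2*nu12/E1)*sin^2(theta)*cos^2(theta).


cos^4(30) = 0.5625, sin^4(30) = 0.0625, sin^2(30)*cos^2(30) = 0.1875
1/G12 - 2*nu12/E1 = 1/6 - 2*0.28/197 = 0.163824 GPa^-1
1/Ex = 0.5625/197 + 0.0625/10 + 0.163824*0.1875 = 0.0398223 GPa^-1
Ex = 25.11 GPa

25.11 GPa


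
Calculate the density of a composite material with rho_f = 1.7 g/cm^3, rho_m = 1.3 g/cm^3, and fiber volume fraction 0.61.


rho_c = rho_f*Vf + rho_m*(1-Vf) = 1.7*0.61 + 1.3*0.39 = 1.544 g/cm^3

1.544 g/cm^3


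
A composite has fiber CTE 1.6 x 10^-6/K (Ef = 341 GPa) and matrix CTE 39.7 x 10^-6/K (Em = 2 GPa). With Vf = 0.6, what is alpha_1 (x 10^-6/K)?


E1 = Ef*Vf + Em*(1-Vf) = 205.4
alpha_1 = (alpha_f*Ef*Vf + alpha_m*Em*(1-Vf))/E1 = 1.75 x 10^-6/K

1.75 x 10^-6/K


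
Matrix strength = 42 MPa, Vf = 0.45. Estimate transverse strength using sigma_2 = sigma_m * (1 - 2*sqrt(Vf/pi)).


factor = 1 - 2*sqrt(0.45/pi) = 0.2431
sigma_2 = 42 * 0.2431 = 10.21 MPa

10.21 MPa
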